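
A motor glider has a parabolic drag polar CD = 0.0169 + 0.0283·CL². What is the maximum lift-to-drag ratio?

For CD = CD0 + K·CL², (L/D)max occurs at CL* = √(CD0/K) and equals 1/(2√(K·CD0)).
(L/D)max = 1/(2√(0.0283 × 0.0169)) = 1/(2 × 0.02187) = 22.9

(L/D)max = 22.9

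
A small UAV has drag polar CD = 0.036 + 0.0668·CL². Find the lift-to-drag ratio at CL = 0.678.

L/D = 10.2

CD = 0.036 + 0.0668 × 0.678² = 0.06671
L/D = CL/CD = 0.678 / 0.06671 = 10.2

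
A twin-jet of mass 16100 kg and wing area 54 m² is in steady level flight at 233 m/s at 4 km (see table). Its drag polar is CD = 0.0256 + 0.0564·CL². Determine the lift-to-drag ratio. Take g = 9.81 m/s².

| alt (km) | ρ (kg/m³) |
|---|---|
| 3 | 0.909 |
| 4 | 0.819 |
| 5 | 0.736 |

At 4 km, from the table: ρ = 0.819 kg/m³.
Level flight ⇒ L = W = m·g = 16100 × 9.81 = 1.5794×10^5 N.
Dynamic pressure q = 0.5 × 0.819 × 233² = 22230 Pa.
CL = 2W/(ρv²S) = 2×1.5794×10^5/(0.819×233²×54) = 0.1316.
CD = 0.0256 + 0.0564 × 0.1316² = 0.02658.
L/D = CL/CD = 0.1316 / 0.02658 = 4.95

L/D = 4.95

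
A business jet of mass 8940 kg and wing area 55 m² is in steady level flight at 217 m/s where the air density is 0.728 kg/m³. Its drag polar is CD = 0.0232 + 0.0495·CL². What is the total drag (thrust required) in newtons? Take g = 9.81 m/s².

Weight W = mg = 8940 × 9.81 = 87701 N; in level flight L = W.
Dynamic pressure q = 0.5 × 0.728 × 217² = 17140 Pa.
CL = 2W/(ρv²S) = 2×87701/(0.728×217²×55) = 0.09303.
CD = 0.0232 + 0.0495 × 0.09303² = 0.02363.
D = q·S·CD = 17140 × 55 × 0.02363 = 22280 N

D = 22300 N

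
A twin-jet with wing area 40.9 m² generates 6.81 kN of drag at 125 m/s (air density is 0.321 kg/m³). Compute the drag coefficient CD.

From D = ½ρv²S·CD, rearranging gives CD = 2D/(ρv²S).
CD = 2 × 6810 / (0.321 × 125² × 40.9) = 0.0664

CD = 0.0664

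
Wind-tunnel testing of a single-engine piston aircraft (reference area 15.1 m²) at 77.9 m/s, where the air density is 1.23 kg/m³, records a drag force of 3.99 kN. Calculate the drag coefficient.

CD = 0.0708

From D = ½ρv²S·CD, rearranging gives CD = 2D/(ρv²S).
CD = 2 × 3990 / (1.23 × 77.9² × 15.1) = 0.0708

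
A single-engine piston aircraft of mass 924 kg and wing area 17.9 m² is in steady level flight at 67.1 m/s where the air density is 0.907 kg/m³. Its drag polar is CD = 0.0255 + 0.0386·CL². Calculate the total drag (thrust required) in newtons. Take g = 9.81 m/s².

Weight W = mg = 924 × 9.81 = 9064.4 N; in level flight L = W.
q = ½ρv² = ½ × 0.907 × 67.1² = 2042 Pa.
CL = 2W/(ρv²S) = 2×9064.4/(0.907×67.1²×17.9) = 0.248.
CD = 0.0255 + 0.0386 × 0.248² = 0.02787.
D = q·S·CD = 2042 × 17.9 × 0.02787 = 1019 N

D = 1020 N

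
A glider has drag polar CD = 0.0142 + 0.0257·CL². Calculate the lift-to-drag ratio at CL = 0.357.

L/D = 20.4

CD = 0.0142 + 0.0257 × 0.357² = 0.01748
L/D = CL/CD = 0.357 / 0.01748 = 20.4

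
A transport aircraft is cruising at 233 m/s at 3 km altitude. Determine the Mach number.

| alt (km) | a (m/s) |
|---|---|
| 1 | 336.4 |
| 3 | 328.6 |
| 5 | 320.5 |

M = 0.709

At 3 km, from the table: a = 328.6 m/s.
M = v/a = 233 / 328.6 = 0.709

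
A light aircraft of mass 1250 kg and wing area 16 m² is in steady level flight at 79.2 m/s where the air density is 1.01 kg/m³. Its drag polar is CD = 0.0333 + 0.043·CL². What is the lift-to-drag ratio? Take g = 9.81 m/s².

L/D = 6.76

In steady level flight, lift balances weight: W = mg = 1250 × 9.81 = 12262 N.
q = ½ρv² = ½ × 1.01 × 79.2² = 3168 Pa.
Required CL = L/(qS) = 12262/(3168·16) = 0.2419.
CD = 0.0333 + 0.043 × 0.2419² = 0.03582.
L/D = CL/CD = 0.2419 / 0.03582 = 6.76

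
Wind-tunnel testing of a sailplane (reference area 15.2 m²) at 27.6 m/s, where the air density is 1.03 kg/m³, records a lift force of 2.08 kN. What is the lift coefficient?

From L = ½ρv²S·CL, rearranging gives CL = 2L/(ρv²S).
CL = 2 × 2080 / (1.03 × 27.6² × 15.2) = 0.349

CL = 0.349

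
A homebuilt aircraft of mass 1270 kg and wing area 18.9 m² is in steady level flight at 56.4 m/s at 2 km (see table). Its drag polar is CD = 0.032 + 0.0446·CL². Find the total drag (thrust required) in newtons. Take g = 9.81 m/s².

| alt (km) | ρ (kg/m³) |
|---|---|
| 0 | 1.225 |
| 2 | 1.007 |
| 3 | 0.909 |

D = 1200 N

At 2 km, from the table: ρ = 1.007 kg/m³.
Level flight ⇒ L = W = m·g = 1270 × 9.81 = 12459 N.
q = ½ρv² = ½ × 1.007 × 56.4² = 1602 Pa.
CL = 2W/(ρv²S) = 2×12459/(1.007×56.4²×18.9) = 0.4116.
CD = 0.032 + 0.0446 × 0.4116² = 0.03956.
D = q·S·CD = 1602 × 18.9 × 0.03956 = 1197 N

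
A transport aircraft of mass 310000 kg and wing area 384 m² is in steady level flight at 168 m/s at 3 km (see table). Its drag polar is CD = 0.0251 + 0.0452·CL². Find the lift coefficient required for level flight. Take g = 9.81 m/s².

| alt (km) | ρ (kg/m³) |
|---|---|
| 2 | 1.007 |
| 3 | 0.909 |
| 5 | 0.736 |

CL = 0.617

At 3 km, from the table: ρ = 0.909 kg/m³.
In steady level flight, lift balances weight: W = mg = 310000 × 9.81 = 3.0411×10^6 N.
Dynamic pressure q = 0.5 × 0.909 × 168² = 12830 Pa.
CL = 2W/(ρv²S) = 2×3.0411×10^6/(0.909×168²×384) = 0.6174.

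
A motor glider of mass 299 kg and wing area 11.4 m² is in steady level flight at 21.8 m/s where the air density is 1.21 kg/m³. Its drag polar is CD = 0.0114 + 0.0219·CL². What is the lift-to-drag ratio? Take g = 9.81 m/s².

Level flight ⇒ L = W = m·g = 299 × 9.81 = 2933.2 N.
q = ½ρv² = ½ × 1.21 × 21.8² = 287.5 Pa.
Required CL = L/(qS) = 2933.2/(287.5·11.4) = 0.8949.
CD = 0.0114 + 0.0219 × 0.8949² = 0.02894.
L/D = CL/CD = 0.8949 / 0.02894 = 30.9

L/D = 30.9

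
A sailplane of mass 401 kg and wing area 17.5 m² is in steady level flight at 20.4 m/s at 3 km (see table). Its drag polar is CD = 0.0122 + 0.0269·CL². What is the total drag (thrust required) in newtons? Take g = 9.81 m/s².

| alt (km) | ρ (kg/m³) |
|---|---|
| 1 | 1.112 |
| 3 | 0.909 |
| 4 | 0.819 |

D = 166 N

At 3 km, from the table: ρ = 0.909 kg/m³.
In steady level flight, lift balances weight: W = mg = 401 × 9.81 = 3933.8 N.
q = ½ρv² = ½ × 0.909 × 20.4² = 189.1 Pa.
Required CL = L/(qS) = 3933.8/(189.1·17.5) = 1.188.
CD = 0.0122 + 0.0269 × 1.188² = 0.05019.
D = q·S·CD = 189.1 × 17.5 × 0.05019 = 166.1 N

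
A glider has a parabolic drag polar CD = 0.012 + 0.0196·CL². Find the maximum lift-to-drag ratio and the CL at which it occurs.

(L/D)max = 32.6, at CL = 0.782

For CD = CD0 + K·CL², (L/D)max occurs at CL* = √(CD0/K) and equals 1/(2√(K·CD0)).
(L/D)max = 1/(2√(0.0196 × 0.012)) = 1/(2 × 0.01534) = 32.6
CL* = √(0.012/0.0196) = 0.782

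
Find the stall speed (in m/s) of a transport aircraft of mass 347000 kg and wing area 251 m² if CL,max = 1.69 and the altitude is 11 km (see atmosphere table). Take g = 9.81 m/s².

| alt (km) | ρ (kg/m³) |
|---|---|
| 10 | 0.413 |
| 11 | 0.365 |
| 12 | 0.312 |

At 11 km, from the table: ρ = 0.365 kg/m³.
Stall occurs when L = W at CL,max. W = mg = 347000 × 9.81 = 3.404×10^6 N.
From L = ½ρV²S·CL,max = W: V_stall = √(2W/(ρSCL,max)) = √(2·3.404×10^6/(0.365·251·1.69))
V_stall = √43970 = 210 m/s

V_stall = 210 m/s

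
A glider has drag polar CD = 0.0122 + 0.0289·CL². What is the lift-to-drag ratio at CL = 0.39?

L/D = 23.5

CD = 0.0122 + 0.0289 × 0.39² = 0.0166
L/D = CL/CD = 0.39 / 0.0166 = 23.5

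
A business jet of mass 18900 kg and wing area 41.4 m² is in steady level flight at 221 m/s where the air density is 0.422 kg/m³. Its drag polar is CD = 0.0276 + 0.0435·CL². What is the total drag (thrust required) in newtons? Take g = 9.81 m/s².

D = 15300 N

Level flight ⇒ L = W = m·g = 18900 × 9.81 = 1.8541×10^5 N.
Dynamic pressure q = 0.5 × 0.422 × 221² = 10310 Pa.
Required CL = L/(qS) = 1.8541×10^5/(10310·41.4) = 0.4346.
CD = 0.0276 + 0.0435 × 0.4346² = 0.03582.
D = q·S·CD = 10310 × 41.4 × 0.03582 = 15280 N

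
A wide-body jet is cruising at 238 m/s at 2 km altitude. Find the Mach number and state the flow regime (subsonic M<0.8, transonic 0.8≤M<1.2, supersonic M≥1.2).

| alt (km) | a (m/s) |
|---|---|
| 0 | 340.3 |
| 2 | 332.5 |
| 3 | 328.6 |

At 2 km, from the table: a = 332.5 m/s.
M = v/a = 238 / 332.5 = 0.716
M = 0.716 → subsonic.

M = 0.716 (subsonic)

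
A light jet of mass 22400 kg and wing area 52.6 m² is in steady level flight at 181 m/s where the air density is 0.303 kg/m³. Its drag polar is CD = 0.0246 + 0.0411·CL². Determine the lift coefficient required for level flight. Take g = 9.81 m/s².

CL = 0.842

In steady level flight, lift balances weight: W = mg = 22400 × 9.81 = 2.1974×10^5 N.
Dynamic pressure q = 0.5 × 0.303 × 181² = 4963 Pa.
CL = 2W/(ρv²S) = 2×2.1974×10^5/(0.303×181²×52.6) = 0.8417.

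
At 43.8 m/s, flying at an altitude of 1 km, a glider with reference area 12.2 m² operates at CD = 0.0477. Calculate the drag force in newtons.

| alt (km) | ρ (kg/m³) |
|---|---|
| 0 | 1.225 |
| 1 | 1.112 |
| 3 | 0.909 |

At 1 km, from the table: ρ = 1.112 kg/m³.
D = ½ρv²S·CD = ½ × 1.112 × 43.8² × 12.2 × 0.0477 = 621 N

D = 621 N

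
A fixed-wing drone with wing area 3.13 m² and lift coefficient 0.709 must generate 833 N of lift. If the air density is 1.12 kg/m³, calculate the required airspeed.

L = ½ρv²S·CL ⇒ v = √(2L/(ρ·S·CL))
v = √(2 × 833 / (1.12 × 3.13 × 0.709)) = √670.3 = 25.9 m/s

v = 25.9 m/s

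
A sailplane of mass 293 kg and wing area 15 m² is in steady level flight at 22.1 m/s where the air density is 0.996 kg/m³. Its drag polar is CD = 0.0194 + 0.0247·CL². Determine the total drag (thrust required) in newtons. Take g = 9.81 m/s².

D = 127 N

Level flight ⇒ L = W = m·g = 293 × 9.81 = 2874.3 N.
q = ½ρv² = ½ × 0.996 × 22.1² = 243.2 Pa.
CL = W/(q·S) = 2874.3 / (243.2 × 15) = 0.7878.
CD = 0.0194 + 0.0247 × 0.7878² = 0.03473.
D = q·S·CD = 243.2 × 15 × 0.03473 = 126.7 N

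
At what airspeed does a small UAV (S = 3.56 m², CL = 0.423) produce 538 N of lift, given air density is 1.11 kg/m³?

L = ½ρv²S·CL ⇒ v = √(2L/(ρ·S·CL))
v = √(2 × 538 / (1.11 × 3.56 × 0.423)) = √643.7 = 25.4 m/s

v = 25.4 m/s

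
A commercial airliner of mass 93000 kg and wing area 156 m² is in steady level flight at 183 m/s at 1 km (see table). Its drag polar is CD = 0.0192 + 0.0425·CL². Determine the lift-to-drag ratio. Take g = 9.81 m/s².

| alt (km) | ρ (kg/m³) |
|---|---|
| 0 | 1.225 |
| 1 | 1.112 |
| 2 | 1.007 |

At 1 km, from the table: ρ = 1.112 kg/m³.
In steady level flight, lift balances weight: W = mg = 93000 × 9.81 = 9.1233×10^5 N.
q = ½ρv² = ½ × 1.112 × 183² = 18620 Pa.
CL = 2W/(ρv²S) = 2×9.1233×10^5/(1.112×183²×156) = 0.3141.
CD = 0.0192 + 0.0425 × 0.3141² = 0.02339.
L/D = CL/CD = 0.3141 / 0.02339 = 13.4

L/D = 13.4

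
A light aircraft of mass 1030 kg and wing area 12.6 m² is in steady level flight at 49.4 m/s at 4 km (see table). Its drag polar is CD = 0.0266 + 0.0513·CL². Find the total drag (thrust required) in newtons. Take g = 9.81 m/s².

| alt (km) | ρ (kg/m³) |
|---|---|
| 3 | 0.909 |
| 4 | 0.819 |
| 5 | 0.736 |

D = 751 N

At 4 km, from the table: ρ = 0.819 kg/m³.
Weight W = mg = 1030 × 9.81 = 10104 N; in level flight L = W.
q = ½ρv² = ½ × 0.819 × 49.4² = 999.3 Pa.
CL = W/(q·S) = 10104 / (999.3 × 12.6) = 0.8025.
CD = 0.0266 + 0.0513 × 0.8025² = 0.05963.
D = q·S·CD = 999.3 × 12.6 × 0.05963 = 750.9 N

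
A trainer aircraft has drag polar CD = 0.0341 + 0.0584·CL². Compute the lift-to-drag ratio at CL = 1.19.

CD = 0.0341 + 0.0584 × 1.19² = 0.1168
L/D = CL/CD = 1.19 / 0.1168 = 10.2

L/D = 10.2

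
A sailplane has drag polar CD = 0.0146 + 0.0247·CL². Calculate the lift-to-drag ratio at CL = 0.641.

CD = 0.0146 + 0.0247 × 0.641² = 0.02475
L/D = CL/CD = 0.641 / 0.02475 = 25.9

L/D = 25.9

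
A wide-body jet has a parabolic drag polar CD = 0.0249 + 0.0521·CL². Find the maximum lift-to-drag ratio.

(L/D)max = 13.9

For CD = CD0 + K·CL², (L/D)max occurs at CL* = √(CD0/K) and equals 1/(2√(K·CD0)).
(L/D)max = 1/(2√(0.0521 × 0.0249)) = 1/(2 × 0.03602) = 13.9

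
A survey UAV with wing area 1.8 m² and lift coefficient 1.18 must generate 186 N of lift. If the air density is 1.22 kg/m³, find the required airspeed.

v = 12 m/s

L = ½ρv²S·CL ⇒ v = √(2L/(ρ·S·CL))
v = √(2 × 186 / (1.22 × 1.8 × 1.18)) = √143.6 = 12 m/s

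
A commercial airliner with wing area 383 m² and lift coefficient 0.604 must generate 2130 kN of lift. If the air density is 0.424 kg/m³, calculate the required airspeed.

L = ½ρv²S·CL ⇒ v = √(2L/(ρ·S·CL))
v = √(2 × 2.13×10^6 / (0.424 × 383 × 0.604)) = √43430 = 208 m/s

v = 208 m/s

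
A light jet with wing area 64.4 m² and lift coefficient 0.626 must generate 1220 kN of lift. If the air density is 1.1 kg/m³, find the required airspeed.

v = 235 m/s

L = ½ρv²S·CL ⇒ v = √(2L/(ρ·S·CL))
v = √(2 × 1.22×10^6 / (1.1 × 64.4 × 0.626)) = √55020 = 235 m/s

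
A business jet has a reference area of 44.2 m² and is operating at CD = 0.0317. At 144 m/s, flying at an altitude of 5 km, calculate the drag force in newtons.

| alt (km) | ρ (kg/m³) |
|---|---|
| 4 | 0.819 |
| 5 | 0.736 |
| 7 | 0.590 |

D = 10700 N

At 5 km, from the table: ρ = 0.736 kg/m³.
D = ½ρv²S·CD = ½ × 0.736 × 144² × 44.2 × 0.0317 = 10700 N ≈ 10.7 kN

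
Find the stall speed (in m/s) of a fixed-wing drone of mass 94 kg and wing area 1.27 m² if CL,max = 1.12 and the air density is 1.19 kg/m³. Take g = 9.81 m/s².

V_stall = 33 m/s

At stall, lift equals weight: L = W = m·g = 94 × 9.81 = 922.1 N.
V_stall = √(2W/(ρ·S·CL,max)) = √(2 × 922.1 / (1.19 × 1.27 × 1.12))
V_stall = √1090 = 33 m/s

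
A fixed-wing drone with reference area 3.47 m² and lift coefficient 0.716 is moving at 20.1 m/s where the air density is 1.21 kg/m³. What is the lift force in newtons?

L = 607 N

Dynamic pressure q = ½ρv² = ½ × 1.21 × 20.1² = 244.4 Pa.
L = q·S·CL = 244.4 × 3.47 × 0.716 = 607 N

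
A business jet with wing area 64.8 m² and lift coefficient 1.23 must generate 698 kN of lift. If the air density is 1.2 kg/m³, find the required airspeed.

v = 121 m/s

L = ½ρv²S·CL ⇒ v = √(2L/(ρ·S·CL))
v = √(2 × 6.98×10^5 / (1.2 × 64.8 × 1.23)) = √14600 = 121 m/s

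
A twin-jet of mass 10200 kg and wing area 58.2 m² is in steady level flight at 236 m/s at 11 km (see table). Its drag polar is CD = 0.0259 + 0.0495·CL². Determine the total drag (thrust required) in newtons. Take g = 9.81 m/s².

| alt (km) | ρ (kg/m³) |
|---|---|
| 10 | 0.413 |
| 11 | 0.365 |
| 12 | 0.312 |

D = 16200 N

At 11 km, from the table: ρ = 0.365 kg/m³.
Weight W = mg = 10200 × 9.81 = 1.0006×10^5 N; in level flight L = W.
q = ½ρv² = ½ × 0.365 × 236² = 10160 Pa.
CL = W/(q·S) = 1.0006×10^5 / (10160 × 58.2) = 0.1691.
CD = 0.0259 + 0.0495 × 0.1691² = 0.02732.
D = q·S·CD = 10160 × 58.2 × 0.02732 = 16160 N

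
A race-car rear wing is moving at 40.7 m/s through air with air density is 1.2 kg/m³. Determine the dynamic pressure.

q = ½ρv² = ½ × 1.2 × 40.7² = 994 Pa

q = 994 Pa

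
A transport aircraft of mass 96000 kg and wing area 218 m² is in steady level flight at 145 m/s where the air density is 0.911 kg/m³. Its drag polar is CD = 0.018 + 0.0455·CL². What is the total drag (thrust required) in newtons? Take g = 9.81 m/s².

D = 56900 N

Level flight ⇒ L = W = m·g = 96000 × 9.81 = 9.4176×10^5 N.
q = ½ρv² = ½ × 0.911 × 145² = 9577 Pa.
Required CL = L/(qS) = 9.4176×10^5/(9577·218) = 0.4511.
CD = 0.018 + 0.0455 × 0.4511² = 0.02726.
D = q·S·CD = 9577 × 218 × 0.02726 = 56910 N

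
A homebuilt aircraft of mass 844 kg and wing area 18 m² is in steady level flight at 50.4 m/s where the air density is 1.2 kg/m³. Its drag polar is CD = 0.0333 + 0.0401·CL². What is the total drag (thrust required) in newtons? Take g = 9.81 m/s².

D = 1010 N

In steady level flight, lift balances weight: W = mg = 844 × 9.81 = 8279.6 N.
q = ½ρv² = ½ × 1.2 × 50.4² = 1524 Pa.
Required CL = L/(qS) = 8279.6/(1524·18) = 0.3018.
CD = 0.0333 + 0.0401 × 0.3018² = 0.03695.
D = q·S·CD = 1524 × 18 × 0.03695 = 1014 N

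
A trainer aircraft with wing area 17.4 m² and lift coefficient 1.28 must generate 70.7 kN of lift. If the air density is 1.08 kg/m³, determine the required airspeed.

L = ½ρv²S·CL ⇒ v = √(2L/(ρ·S·CL))
v = √(2 × 70700 / (1.08 × 17.4 × 1.28)) = √5878 = 76.7 m/s

v = 76.7 m/s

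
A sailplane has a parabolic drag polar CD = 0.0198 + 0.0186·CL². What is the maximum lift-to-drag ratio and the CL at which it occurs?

(L/D)max = 26.1, at CL = 1.03

For CD = CD0 + K·CL², (L/D)max occurs at CL* = √(CD0/K) and equals 1/(2√(K·CD0)).
(L/D)max = 1/(2√(0.0186 × 0.0198)) = 1/(2 × 0.01919) = 26.1
CL* = √(0.0198/0.0186) = 1.03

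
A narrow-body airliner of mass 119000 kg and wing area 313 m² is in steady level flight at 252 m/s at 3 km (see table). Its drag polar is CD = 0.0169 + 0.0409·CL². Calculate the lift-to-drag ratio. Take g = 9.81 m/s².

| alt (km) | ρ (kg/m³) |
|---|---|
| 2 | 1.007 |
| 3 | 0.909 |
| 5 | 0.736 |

L/D = 7.35

At 3 km, from the table: ρ = 0.909 kg/m³.
Weight W = mg = 119000 × 9.81 = 1.1674×10^6 N; in level flight L = W.
Dynamic pressure q = 0.5 × 0.909 × 252² = 28860 Pa.
CL = 2W/(ρv²S) = 2×1.1674×10^6/(0.909×252²×313) = 0.1292.
CD = 0.0169 + 0.0409 × 0.1292² = 0.01758.
L/D = CL/CD = 0.1292 / 0.01758 = 7.35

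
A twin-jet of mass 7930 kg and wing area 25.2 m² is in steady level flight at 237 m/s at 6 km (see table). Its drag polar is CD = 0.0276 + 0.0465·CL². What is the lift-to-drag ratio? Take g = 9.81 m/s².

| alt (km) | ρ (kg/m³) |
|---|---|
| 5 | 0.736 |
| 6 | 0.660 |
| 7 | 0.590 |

At 6 km, from the table: ρ = 0.660 kg/m³.
In steady level flight, lift balances weight: W = mg = 7930 × 9.81 = 77793 N.
Dynamic pressure q = 0.5 × 0.66 × 237² = 18540 Pa.
Required CL = L/(qS) = 77793/(18540·25.2) = 0.1665.
CD = 0.0276 + 0.0465 × 0.1665² = 0.02889.
L/D = CL/CD = 0.1665 / 0.02889 = 5.76

L/D = 5.76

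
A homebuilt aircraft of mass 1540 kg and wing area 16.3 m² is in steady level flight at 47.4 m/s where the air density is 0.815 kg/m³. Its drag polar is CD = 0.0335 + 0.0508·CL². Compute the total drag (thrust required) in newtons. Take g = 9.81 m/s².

Weight W = mg = 1540 × 9.81 = 15107 N; in level flight L = W.
Dynamic pressure q = 0.5 × 0.815 × 47.4² = 915.6 Pa.
Required CL = L/(qS) = 15107/(915.6·16.3) = 1.012.
CD = 0.0335 + 0.0508 × 1.012² = 0.08556.
D = q·S·CD = 915.6 × 16.3 × 0.08556 = 1277 N

D = 1280 N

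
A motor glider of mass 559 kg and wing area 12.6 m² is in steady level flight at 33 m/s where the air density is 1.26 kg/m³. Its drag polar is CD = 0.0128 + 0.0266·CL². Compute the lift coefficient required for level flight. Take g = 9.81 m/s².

Weight W = mg = 559 × 9.81 = 5483.8 N; in level flight L = W.
q = ½ρv² = ½ × 1.26 × 33² = 686.1 Pa.
CL = 2W/(ρv²S) = 2×5483.8/(1.26×33²×12.6) = 0.6344.

CL = 0.634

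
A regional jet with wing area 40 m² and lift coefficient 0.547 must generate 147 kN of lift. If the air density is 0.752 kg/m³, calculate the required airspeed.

L = ½ρv²S·CL ⇒ v = √(2L/(ρ·S·CL))
v = √(2 × 1.47×10^5 / (0.752 × 40 × 0.547)) = √17870 = 134 m/s

v = 134 m/s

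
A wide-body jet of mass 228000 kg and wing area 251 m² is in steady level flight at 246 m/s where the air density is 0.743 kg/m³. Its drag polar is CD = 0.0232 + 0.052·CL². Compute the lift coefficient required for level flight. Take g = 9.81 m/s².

CL = 0.396

Weight W = mg = 228000 × 9.81 = 2.2367×10^6 N; in level flight L = W.
q = ½ρv² = ½ × 0.743 × 246² = 22480 Pa.
CL = 2W/(ρv²S) = 2×2.2367×10^6/(0.743×246²×251) = 0.3964.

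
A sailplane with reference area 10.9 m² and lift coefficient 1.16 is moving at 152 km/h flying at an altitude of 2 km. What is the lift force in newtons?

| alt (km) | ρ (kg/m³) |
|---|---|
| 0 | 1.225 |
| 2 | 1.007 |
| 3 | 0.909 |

At 2 km, from the table: ρ = 1.007 kg/m³.
Convert speed: v = 152 km/h ÷ 3.6 = 42.22 m/s.
L = ½ρv²S·CL = ½ × 1.007 × 42.22² × 10.9 × 1.16 = 11300 N ≈ 11.3 kN

L = 11300 N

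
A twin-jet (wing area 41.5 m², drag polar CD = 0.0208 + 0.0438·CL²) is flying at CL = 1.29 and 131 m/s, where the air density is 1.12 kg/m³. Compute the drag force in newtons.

D = 37400 N

CD = 0.0208 + 0.0438 × 1.29² = 0.09369
D = ½ρv²S·CD = ½ × 1.12 × 131² × 41.5 × 0.09369 = 37400 N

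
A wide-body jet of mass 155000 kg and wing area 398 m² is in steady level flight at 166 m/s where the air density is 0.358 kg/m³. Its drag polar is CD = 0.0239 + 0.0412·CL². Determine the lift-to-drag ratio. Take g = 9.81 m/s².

L/D = 15.9

In steady level flight, lift balances weight: W = mg = 155000 × 9.81 = 1.5206×10^6 N.
Dynamic pressure q = 0.5 × 0.358 × 166² = 4933 Pa.
CL = W/(q·S) = 1.5206×10^6 / (4933 × 398) = 0.7745.
CD = 0.0239 + 0.0412 × 0.7745² = 0.04862.
L/D = CL/CD = 0.7745 / 0.04862 = 15.9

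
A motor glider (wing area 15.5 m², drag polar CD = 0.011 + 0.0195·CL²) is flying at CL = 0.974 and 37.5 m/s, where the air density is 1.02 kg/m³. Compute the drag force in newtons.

CD = 0.011 + 0.0195 × 0.974² = 0.0295
D = ½ρv²S·CD = ½ × 1.02 × 37.5² × 15.5 × 0.0295 = 328 N

D = 328 N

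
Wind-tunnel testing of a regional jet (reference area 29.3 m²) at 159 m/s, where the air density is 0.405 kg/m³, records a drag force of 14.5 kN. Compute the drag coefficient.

CD = 0.0967

From D = ½ρv²S·CD, rearranging gives CD = 2D/(ρv²S).
CD = 2 × 14500 / (0.405 × 159² × 29.3) = 0.0967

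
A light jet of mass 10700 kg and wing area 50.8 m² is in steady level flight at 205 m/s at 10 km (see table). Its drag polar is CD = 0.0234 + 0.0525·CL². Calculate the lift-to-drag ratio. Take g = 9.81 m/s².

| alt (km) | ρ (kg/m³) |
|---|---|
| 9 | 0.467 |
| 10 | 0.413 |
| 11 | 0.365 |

L/D = 9.03

At 10 km, from the table: ρ = 0.413 kg/m³.
Weight W = mg = 10700 × 9.81 = 1.0497×10^5 N; in level flight L = W.
q = ½ρv² = ½ × 0.413 × 205² = 8678 Pa.
CL = 2W/(ρv²S) = 2×1.0497×10^5/(0.413×205²×50.8) = 0.2381.
CD = 0.0234 + 0.0525 × 0.2381² = 0.02638.
L/D = CL/CD = 0.2381 / 0.02638 = 9.03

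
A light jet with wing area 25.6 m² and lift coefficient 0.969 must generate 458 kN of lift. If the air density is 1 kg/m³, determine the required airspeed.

L = ½ρv²S·CL ⇒ v = √(2L/(ρ·S·CL))
v = √(2 × 4.58×10^5 / (1 × 25.6 × 0.969)) = √36930 = 192 m/s

v = 192 m/s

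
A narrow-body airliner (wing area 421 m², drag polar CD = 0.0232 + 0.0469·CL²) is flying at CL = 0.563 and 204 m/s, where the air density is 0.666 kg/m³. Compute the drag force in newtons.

CD = 0.0232 + 0.0469 × 0.563² = 0.03807
D = ½ρv²S·CD = ½ × 0.666 × 204² × 421 × 0.03807 = 2.22×10^5 N

D = 2.22×10^5 N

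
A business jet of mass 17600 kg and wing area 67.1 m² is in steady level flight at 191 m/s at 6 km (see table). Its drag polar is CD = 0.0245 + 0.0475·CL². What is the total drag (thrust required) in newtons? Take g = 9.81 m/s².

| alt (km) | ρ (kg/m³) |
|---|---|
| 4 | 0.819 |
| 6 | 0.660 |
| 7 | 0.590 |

At 6 km, from the table: ρ = 0.660 kg/m³.
In steady level flight, lift balances weight: W = mg = 17600 × 9.81 = 1.7266×10^5 N.
q = ½ρv² = ½ × 0.66 × 191² = 12040 Pa.
Required CL = L/(qS) = 1.7266×10^5/(12040·67.1) = 0.2137.
CD = 0.0245 + 0.0475 × 0.2137² = 0.02667.
D = q·S·CD = 12040 × 67.1 × 0.02667 = 21540 N

D = 21500 N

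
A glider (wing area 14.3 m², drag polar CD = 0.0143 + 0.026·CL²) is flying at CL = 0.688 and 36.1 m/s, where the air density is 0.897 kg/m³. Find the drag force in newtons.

CD = 0.0143 + 0.026 × 0.688² = 0.02661
D = ½ρv²S·CD = ½ × 0.897 × 36.1² × 14.3 × 0.02661 = 222 N

D = 222 N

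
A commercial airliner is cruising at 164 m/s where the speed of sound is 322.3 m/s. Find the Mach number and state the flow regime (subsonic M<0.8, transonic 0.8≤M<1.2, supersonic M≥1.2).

M = v/a = 164 / 322.3 = 0.509
M = 0.509 → subsonic.

M = 0.509 (subsonic)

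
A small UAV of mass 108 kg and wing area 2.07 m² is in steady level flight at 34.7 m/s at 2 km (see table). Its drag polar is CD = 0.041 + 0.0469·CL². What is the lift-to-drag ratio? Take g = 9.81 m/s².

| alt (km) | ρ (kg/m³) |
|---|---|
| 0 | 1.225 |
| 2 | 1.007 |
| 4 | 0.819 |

L/D = 11.3

At 2 km, from the table: ρ = 1.007 kg/m³.
In steady level flight, lift balances weight: W = mg = 108 × 9.81 = 1059.5 N.
q = ½ρv² = ½ × 1.007 × 34.7² = 606.3 Pa.
CL = W/(q·S) = 1059.5 / (606.3 × 2.07) = 0.8442.
CD = 0.041 + 0.0469 × 0.8442² = 0.07443.
L/D = CL/CD = 0.8442 / 0.07443 = 11.3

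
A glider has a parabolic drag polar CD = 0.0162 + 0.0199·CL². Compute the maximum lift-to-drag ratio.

For CD = CD0 + K·CL², (L/D)max occurs at CL* = √(CD0/K) and equals 1/(2√(K·CD0)).
(L/D)max = 1/(2√(0.0199 × 0.0162)) = 1/(2 × 0.01795) = 27.8

(L/D)max = 27.8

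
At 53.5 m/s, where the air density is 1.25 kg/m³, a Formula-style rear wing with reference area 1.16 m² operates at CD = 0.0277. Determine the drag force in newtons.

Dynamic pressure q = ½ρv² = ½ × 1.25 × 53.5² = 1789 Pa.
D = q·S·CD = 1789 × 1.16 × 0.0277 = 57.5 N

D = 57.5 N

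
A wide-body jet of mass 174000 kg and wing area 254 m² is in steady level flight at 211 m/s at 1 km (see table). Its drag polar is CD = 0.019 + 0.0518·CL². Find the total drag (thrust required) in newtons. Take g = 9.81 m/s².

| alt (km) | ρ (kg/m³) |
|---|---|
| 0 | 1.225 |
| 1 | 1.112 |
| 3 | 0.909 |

At 1 km, from the table: ρ = 1.112 kg/m³.
Weight W = mg = 174000 × 9.81 = 1.7069×10^6 N; in level flight L = W.
Dynamic pressure q = 0.5 × 1.112 × 211² = 24750 Pa.
CL = 2W/(ρv²S) = 2×1.7069×10^6/(1.112×211²×254) = 0.2715.
CD = 0.019 + 0.0518 × 0.2715² = 0.02282.
D = q·S·CD = 24750 × 254 × 0.02282 = 1.435×10^5 N

D = 1.43×10^5 N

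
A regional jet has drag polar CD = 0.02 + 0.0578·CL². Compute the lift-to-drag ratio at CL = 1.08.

CD = 0.02 + 0.0578 × 1.08² = 0.08742
L/D = CL/CD = 1.08 / 0.08742 = 12.4

L/D = 12.4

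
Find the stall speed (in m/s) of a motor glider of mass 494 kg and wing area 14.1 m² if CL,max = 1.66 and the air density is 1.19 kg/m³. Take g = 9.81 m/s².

V_stall = 18.7 m/s

Weight W = mg = 494 × 9.81 = 4846 N.
V_stall = √(2W/(ρ·S·CL,max)) = √(2 × 4846 / (1.19 × 14.1 × 1.66))
V_stall = √348 = 18.7 m/s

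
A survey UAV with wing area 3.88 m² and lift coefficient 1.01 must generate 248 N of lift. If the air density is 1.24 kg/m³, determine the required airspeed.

L = ½ρv²S·CL ⇒ v = √(2L/(ρ·S·CL))
v = √(2 × 248 / (1.24 × 3.88 × 1.01)) = √102.1 = 10.1 m/s

v = 10.1 m/s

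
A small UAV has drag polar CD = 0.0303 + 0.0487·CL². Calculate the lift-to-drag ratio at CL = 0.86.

L/D = 13

CD = 0.0303 + 0.0487 × 0.86² = 0.06632
L/D = CL/CD = 0.86 / 0.06632 = 13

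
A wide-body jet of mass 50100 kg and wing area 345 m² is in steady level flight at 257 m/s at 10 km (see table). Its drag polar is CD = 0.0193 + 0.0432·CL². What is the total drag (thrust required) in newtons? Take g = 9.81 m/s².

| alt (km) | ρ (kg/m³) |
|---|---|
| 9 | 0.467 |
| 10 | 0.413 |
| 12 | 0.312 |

At 10 km, from the table: ρ = 0.413 kg/m³.
Weight W = mg = 50100 × 9.81 = 4.9148×10^5 N; in level flight L = W.
q = ½ρv² = ½ × 0.413 × 257² = 13640 Pa.
Required CL = L/(qS) = 4.9148×10^5/(13640·345) = 0.1044.
CD = 0.0193 + 0.0432 × 0.1044² = 0.01977.
D = q·S·CD = 13640 × 345 × 0.01977 = 93030 N

D = 93000 N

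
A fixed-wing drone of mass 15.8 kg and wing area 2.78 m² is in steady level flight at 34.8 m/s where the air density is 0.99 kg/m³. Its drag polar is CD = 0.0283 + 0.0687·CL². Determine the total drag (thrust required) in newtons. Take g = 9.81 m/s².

In steady level flight, lift balances weight: W = mg = 15.8 × 9.81 = 155 N.
q = ½ρv² = ½ × 0.99 × 34.8² = 599.5 Pa.
CL = 2W/(ρv²S) = 2×155/(0.99×34.8²×2.78) = 0.09301.
CD = 0.0283 + 0.0687 × 0.09301² = 0.02889.
D = q·S·CD = 599.5 × 2.78 × 0.02889 = 48.15 N

D = 48.2 N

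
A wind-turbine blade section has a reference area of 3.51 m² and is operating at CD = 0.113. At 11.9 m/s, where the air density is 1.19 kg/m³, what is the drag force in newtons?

Dynamic pressure q = ½ρv² = ½ × 1.19 × 11.9² = 84.26 Pa.
D = q·S·CD = 84.26 × 3.51 × 0.113 = 33.4 N

D = 33.4 N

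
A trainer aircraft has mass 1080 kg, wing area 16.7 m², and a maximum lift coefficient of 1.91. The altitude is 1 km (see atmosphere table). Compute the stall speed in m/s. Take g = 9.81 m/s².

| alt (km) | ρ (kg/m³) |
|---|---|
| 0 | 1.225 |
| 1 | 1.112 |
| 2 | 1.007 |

V_stall = 24.4 m/s

At 1 km, from the table: ρ = 1.112 kg/m³.
At stall, lift equals weight: L = W = m·g = 1080 × 9.81 = 10590 N.
From L = ½ρV²S·CL,max = W: V_stall = √(2W/(ρSCL,max)) = √(2·10590/(1.112·16.7·1.91))
V_stall = √597.4 = 24.4 m/s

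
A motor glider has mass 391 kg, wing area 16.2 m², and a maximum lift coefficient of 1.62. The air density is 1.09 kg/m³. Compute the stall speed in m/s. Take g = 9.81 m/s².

At stall, lift equals weight: L = W = m·g = 391 × 9.81 = 3836 N.
V_stall = √(2W/(ρ·S·CL,max)) = √(2 × 3836 / (1.09 × 16.2 × 1.62))
V_stall = √268.2 = 16.4 m/s

V_stall = 16.4 m/s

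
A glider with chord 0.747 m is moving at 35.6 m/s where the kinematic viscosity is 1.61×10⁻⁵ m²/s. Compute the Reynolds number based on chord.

Re = 1.65×10^6

Re = v·c/ν = 35.6 × 0.747 / (1.61×10⁻⁵) = 1.65×10^6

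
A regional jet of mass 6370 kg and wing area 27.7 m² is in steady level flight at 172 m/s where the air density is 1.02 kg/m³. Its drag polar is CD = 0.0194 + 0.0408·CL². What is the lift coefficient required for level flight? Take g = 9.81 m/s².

CL = 0.15

Level flight ⇒ L = W = m·g = 6370 × 9.81 = 62490 N.
q = ½ρv² = ½ × 1.02 × 172² = 15090 Pa.
CL = W/(q·S) = 62490 / (15090 × 27.7) = 0.1495.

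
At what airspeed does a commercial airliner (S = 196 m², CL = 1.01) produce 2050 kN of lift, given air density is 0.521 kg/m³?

L = ½ρv²S·CL ⇒ v = √(2L/(ρ·S·CL))
v = √(2 × 2.05×10^6 / (0.521 × 196 × 1.01)) = √39750 = 199 m/s

v = 199 m/s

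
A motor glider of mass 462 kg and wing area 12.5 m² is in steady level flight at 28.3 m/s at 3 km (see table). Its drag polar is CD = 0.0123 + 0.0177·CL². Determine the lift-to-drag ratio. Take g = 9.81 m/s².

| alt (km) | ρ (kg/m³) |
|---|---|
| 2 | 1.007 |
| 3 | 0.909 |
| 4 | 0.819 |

L/D = 33.4

At 3 km, from the table: ρ = 0.909 kg/m³.
In steady level flight, lift balances weight: W = mg = 462 × 9.81 = 4532.2 N.
q = ½ρv² = ½ × 0.909 × 28.3² = 364 Pa.
Required CL = L/(qS) = 4532.2/(364·12.5) = 0.9961.
CD = 0.0123 + 0.0177 × 0.9961² = 0.02986.
L/D = CL/CD = 0.9961 / 0.02986 = 33.4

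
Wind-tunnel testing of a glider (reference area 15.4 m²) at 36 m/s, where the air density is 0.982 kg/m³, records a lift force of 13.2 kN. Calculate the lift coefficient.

From L = ½ρv²S·CL, rearranging gives CL = 2L/(ρv²S).
CL = 2 × 13200 / (0.982 × 36² × 15.4) = 1.35

CL = 1.35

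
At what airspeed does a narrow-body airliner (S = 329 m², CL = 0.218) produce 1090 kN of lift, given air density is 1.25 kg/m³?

L = ½ρv²S·CL ⇒ v = √(2L/(ρ·S·CL))
v = √(2 × 1.09×10^6 / (1.25 × 329 × 0.218)) = √24320 = 156 m/s

v = 156 m/s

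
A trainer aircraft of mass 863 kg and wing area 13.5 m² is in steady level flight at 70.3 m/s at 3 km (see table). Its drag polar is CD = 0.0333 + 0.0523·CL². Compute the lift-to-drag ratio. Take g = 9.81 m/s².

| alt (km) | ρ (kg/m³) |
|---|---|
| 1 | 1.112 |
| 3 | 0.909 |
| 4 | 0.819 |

At 3 km, from the table: ρ = 0.909 kg/m³.
Level flight ⇒ L = W = m·g = 863 × 9.81 = 8466 N.
Dynamic pressure q = 0.5 × 0.909 × 70.3² = 2246 Pa.
Required CL = L/(qS) = 8466/(2246·13.5) = 0.2792.
CD = 0.0333 + 0.0523 × 0.2792² = 0.03738.
L/D = CL/CD = 0.2792 / 0.03738 = 7.47

L/D = 7.47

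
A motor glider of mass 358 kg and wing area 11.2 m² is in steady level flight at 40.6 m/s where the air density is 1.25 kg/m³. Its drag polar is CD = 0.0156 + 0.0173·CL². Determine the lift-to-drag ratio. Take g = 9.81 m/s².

L/D = 17.7

Level flight ⇒ L = W = m·g = 358 × 9.81 = 3512 N.
q = ½ρv² = ½ × 1.25 × 40.6² = 1030 Pa.
CL = W/(q·S) = 3512 / (1030 × 11.2) = 0.3044.
CD = 0.0156 + 0.0173 × 0.3044² = 0.0172.
L/D = CL/CD = 0.3044 / 0.0172 = 17.7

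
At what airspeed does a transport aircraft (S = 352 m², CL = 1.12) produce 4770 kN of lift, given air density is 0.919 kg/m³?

v = 162 m/s

L = ½ρv²S·CL ⇒ v = √(2L/(ρ·S·CL))
v = √(2 × 4.77×10^6 / (0.919 × 352 × 1.12)) = √26330 = 162 m/s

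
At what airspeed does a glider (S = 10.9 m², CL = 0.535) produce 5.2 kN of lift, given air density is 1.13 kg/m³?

v = 39.7 m/s

L = ½ρv²S·CL ⇒ v = √(2L/(ρ·S·CL))
v = √(2 × 5200 / (1.13 × 10.9 × 0.535)) = √1578 = 39.7 m/s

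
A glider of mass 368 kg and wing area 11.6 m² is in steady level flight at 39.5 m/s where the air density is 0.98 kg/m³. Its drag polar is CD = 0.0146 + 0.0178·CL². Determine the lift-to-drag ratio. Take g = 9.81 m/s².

Level flight ⇒ L = W = m·g = 368 × 9.81 = 3610.1 N.
Dynamic pressure q = 0.5 × 0.98 × 39.5² = 764.5 Pa.
CL = 2W/(ρv²S) = 2×3610.1/(0.98×39.5²×11.6) = 0.4071.
CD = 0.0146 + 0.0178 × 0.4071² = 0.01755.
L/D = CL/CD = 0.4071 / 0.01755 = 23.2

L/D = 23.2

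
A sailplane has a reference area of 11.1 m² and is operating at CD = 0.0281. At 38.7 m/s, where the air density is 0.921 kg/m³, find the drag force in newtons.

D = ½ρv²S·CD = ½ × 0.921 × 38.7² × 11.1 × 0.0281 = 215 N

D = 215 N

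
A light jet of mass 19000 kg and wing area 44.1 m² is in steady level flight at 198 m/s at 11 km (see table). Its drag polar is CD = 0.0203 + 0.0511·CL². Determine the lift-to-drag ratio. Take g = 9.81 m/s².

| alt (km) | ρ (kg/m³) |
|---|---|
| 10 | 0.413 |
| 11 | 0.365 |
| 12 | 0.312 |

At 11 km, from the table: ρ = 0.365 kg/m³.
Weight W = mg = 19000 × 9.81 = 1.8639×10^5 N; in level flight L = W.
q = ½ρv² = ½ × 0.365 × 198² = 7155 Pa.
Required CL = L/(qS) = 1.8639×10^5/(7155·44.1) = 0.5907.
CD = 0.0203 + 0.0511 × 0.5907² = 0.03813.
L/D = CL/CD = 0.5907 / 0.03813 = 15.5

L/D = 15.5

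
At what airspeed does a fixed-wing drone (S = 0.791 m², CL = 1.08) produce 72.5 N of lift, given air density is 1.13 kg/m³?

v = 12.3 m/s

L = ½ρv²S·CL ⇒ v = √(2L/(ρ·S·CL))
v = √(2 × 72.5 / (1.13 × 0.791 × 1.08)) = √150.2 = 12.3 m/s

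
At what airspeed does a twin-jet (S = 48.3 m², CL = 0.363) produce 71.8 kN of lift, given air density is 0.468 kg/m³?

L = ½ρv²S·CL ⇒ v = √(2L/(ρ·S·CL))
v = √(2 × 71800 / (0.468 × 48.3 × 0.363)) = √17500 = 132 m/s

v = 132 m/s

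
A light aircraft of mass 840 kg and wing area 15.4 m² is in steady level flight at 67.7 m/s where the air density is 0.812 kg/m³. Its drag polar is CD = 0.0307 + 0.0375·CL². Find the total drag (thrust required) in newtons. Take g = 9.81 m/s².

D = 969 N

In steady level flight, lift balances weight: W = mg = 840 × 9.81 = 8240.4 N.
q = ½ρv² = ½ × 0.812 × 67.7² = 1861 Pa.
CL = W/(q·S) = 8240.4 / (1861 × 15.4) = 0.2876.
CD = 0.0307 + 0.0375 × 0.2876² = 0.0338.
D = q·S·CD = 1861 × 15.4 × 0.0338 = 968.6 N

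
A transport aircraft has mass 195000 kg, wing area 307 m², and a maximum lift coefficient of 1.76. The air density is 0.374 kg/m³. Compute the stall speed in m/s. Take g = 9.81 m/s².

At stall, lift equals weight: L = W = m·g = 195000 × 9.81 = 1.913×10^6 N.
From L = ½ρV²S·CL,max = W: V_stall = √(2W/(ρSCL,max)) = √(2·1.913×10^6/(0.374·307·1.76))
V_stall = √18930 = 138 m/s

V_stall = 138 m/s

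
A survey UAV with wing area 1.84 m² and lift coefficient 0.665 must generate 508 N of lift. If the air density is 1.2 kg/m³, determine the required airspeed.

L = ½ρv²S·CL ⇒ v = √(2L/(ρ·S·CL))
v = √(2 × 508 / (1.2 × 1.84 × 0.665)) = √691.9 = 26.3 m/s

v = 26.3 m/s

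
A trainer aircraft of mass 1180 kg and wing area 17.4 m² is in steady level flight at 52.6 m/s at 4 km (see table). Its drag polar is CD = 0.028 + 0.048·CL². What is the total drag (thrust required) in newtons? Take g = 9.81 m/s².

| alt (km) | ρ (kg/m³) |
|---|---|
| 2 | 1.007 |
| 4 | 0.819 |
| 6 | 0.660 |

At 4 km, from the table: ρ = 0.819 kg/m³.
In steady level flight, lift balances weight: W = mg = 1180 × 9.81 = 11576 N.
Dynamic pressure q = 0.5 × 0.819 × 52.6² = 1133 Pa.
CL = 2W/(ρv²S) = 2×11576/(0.819×52.6²×17.4) = 0.5872.
CD = 0.028 + 0.048 × 0.5872² = 0.04455.
D = q·S·CD = 1133 × 17.4 × 0.04455 = 878.3 N

D = 878 N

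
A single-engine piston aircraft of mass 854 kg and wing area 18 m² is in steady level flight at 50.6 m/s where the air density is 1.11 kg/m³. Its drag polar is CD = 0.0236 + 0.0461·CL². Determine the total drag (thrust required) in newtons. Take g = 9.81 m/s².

Level flight ⇒ L = W = m·g = 854 × 9.81 = 8377.7 N.
Dynamic pressure q = 0.5 × 1.11 × 50.6² = 1421 Pa.
CL = 2W/(ρv²S) = 2×8377.7/(1.11×50.6²×18) = 0.3275.
CD = 0.0236 + 0.0461 × 0.3275² = 0.02855.
D = q·S·CD = 1421 × 18 × 0.02855 = 730.1 N

D = 730 N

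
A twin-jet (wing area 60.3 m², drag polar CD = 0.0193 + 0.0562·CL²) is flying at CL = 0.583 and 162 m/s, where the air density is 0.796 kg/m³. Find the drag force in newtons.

CD = 0.0193 + 0.0562 × 0.583² = 0.0384
D = ½ρv²S·CD = ½ × 0.796 × 162² × 60.3 × 0.0384 = 24200 N

D = 24200 N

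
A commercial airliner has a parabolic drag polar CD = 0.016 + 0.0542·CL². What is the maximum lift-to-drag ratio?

For CD = CD0 + K·CL², (L/D)max occurs at CL* = √(CD0/K) and equals 1/(2√(K·CD0)).
(L/D)max = 1/(2√(0.0542 × 0.016)) = 1/(2 × 0.02945) = 17

(L/D)max = 17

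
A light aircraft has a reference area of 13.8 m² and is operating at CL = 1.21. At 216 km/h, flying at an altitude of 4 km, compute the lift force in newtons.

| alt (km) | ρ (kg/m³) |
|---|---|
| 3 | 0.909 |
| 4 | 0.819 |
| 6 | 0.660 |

L = 24600 N

At 4 km, from the table: ρ = 0.819 kg/m³.
Convert speed: v = 216 km/h ÷ 3.6 = 60 m/s.
Dynamic pressure q = ½ρv² = ½ × 0.819 × 60² = 1474 Pa.
L = q·S·CL = 1474 × 13.8 × 1.21 = 24600 N ≈ 24.6 kN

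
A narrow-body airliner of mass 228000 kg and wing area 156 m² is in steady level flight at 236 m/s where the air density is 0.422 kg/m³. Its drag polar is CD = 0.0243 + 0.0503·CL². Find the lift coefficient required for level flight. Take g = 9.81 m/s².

CL = 1.22

Weight W = mg = 228000 × 9.81 = 2.2367×10^6 N; in level flight L = W.
q = ½ρv² = ½ × 0.422 × 236² = 11750 Pa.
Required CL = L/(qS) = 2.2367×10^6/(11750·156) = 1.22.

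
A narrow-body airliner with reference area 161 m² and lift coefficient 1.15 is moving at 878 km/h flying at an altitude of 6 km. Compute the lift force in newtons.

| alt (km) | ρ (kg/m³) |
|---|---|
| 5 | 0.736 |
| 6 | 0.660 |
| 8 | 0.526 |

At 6 km, from the table: ρ = 0.660 kg/m³.
Convert speed: v = 878 km/h ÷ 3.6 = 243.9 m/s.
L = ½ρv²S·CL = ½ × 0.66 × 243.9² × 161 × 1.15 = 3.63×10^6 N ≈ 3630 kN

L = 3.63×10^6 N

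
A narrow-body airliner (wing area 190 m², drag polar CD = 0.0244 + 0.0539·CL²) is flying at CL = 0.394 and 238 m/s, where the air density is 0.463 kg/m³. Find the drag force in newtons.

D = 81600 N

CD = 0.0244 + 0.0539 × 0.394² = 0.03277
D = ½ρv²S·CD = ½ × 0.463 × 238² × 190 × 0.03277 = 81600 N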